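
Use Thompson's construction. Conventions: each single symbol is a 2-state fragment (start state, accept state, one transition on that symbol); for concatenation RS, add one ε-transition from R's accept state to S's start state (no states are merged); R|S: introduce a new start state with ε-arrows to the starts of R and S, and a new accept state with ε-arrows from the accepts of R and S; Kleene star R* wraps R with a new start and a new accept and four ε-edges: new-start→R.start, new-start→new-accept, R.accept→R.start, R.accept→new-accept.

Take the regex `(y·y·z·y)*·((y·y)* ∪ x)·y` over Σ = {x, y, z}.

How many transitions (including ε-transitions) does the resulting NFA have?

26

Building bottom-up:
Each of the 8 symbol leaves contributes 1 transition (1 symbol, 0 ε).
  y·y·z·y : 7 transitions (4 symbol, 3 ε)
  (y·y·z·y)* : 11 transitions (4 symbol, 7 ε)
  y·y : 3 transitions (2 symbol, 1 ε)
  (y·y)* : 7 transitions (2 symbol, 5 ε)
  (y·y)* ∪ x : 12 transitions (3 symbol, 9 ε)
  (y·y·z·y)*·((y·y)* ∪ x)·y : 26 transitions (8 symbol, 18 ε)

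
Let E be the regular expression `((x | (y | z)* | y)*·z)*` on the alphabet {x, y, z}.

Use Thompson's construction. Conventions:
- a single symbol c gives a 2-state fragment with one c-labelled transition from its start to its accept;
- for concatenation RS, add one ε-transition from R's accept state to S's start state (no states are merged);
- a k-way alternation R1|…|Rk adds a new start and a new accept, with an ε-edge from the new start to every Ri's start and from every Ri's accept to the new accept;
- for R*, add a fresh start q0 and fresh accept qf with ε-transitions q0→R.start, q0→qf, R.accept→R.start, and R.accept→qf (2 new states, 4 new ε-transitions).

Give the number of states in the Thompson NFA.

20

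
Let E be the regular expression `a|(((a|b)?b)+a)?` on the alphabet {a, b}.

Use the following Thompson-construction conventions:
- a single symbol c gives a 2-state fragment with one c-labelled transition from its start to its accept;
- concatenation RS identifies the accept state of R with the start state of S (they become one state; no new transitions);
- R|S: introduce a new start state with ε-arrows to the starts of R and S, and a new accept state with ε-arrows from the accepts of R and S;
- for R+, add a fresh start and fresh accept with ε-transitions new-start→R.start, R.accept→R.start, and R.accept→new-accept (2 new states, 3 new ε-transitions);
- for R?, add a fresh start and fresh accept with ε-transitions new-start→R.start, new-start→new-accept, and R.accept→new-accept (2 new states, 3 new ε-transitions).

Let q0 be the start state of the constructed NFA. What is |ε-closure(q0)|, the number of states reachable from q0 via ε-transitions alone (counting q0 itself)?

11

Work bottom-up. For each fragment F, track |ε-closure(F.start)| and whether F's accept lies in that closure (i.e. whether F accepts ε). A single-symbol fragment has closure size 1 and does not accept ε.
  a|b → C = 1 + 1 + 1 = 3 (the new accept is not ε-reachable since no branch accepts ε)
  (a|b)? → new start has ε-edges to the inner start and to the new accept, so C = 2 + 3 = 5
  (a|b)?b → the left operand accepts ε, so the closure extends into the next operand (the shared merged state is already counted); C = 5 + (1−1) = 5
  ((a|b)?b)+ → new start ε-reaches only the body's start; the new accept needs a symbol first: C = 1 + 5 = 6
  ((a|b)?b)+a → same as the first factor's closure: C = 6
  (((a|b)?b)+a)? → new start has ε-edges to the inner start and to the new accept, so C = 2 + 6 = 8
  a|(((a|b)?b)+a)? → C = 1 (new start) + (1 + 8) + 1 (new accept, since some branch ε-reaches its own accept) = 11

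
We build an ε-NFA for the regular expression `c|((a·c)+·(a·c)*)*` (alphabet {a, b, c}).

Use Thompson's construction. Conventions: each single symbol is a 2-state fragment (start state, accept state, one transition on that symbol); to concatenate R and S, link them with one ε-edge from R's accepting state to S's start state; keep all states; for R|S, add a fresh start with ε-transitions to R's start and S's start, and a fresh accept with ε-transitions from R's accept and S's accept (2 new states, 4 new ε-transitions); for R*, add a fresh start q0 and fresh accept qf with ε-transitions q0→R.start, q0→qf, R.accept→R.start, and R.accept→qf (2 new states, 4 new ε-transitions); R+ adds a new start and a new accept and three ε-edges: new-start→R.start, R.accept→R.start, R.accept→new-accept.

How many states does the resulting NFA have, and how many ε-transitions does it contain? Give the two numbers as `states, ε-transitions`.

Bottom-up over the parse tree:
Each of the 5 symbol leaves contributes 2 states and 0 ε-transitions.
  a·c = 4 states, 1 ε-transition
  (a·c)+ = 6 states, 4 ε-transitions
  a·c = 4 states, 1 ε-transition
  (a·c)* = 6 states, 5 ε-transitions
  (a·c)+·(a·c)* = 12 states, 10 ε-transitions
  ((a·c)+·(a·c)*)* = 14 states, 14 ε-transitions
  c|((a·c)+·(a·c)*)* = 18 states, 18 ε-transitions

18, 18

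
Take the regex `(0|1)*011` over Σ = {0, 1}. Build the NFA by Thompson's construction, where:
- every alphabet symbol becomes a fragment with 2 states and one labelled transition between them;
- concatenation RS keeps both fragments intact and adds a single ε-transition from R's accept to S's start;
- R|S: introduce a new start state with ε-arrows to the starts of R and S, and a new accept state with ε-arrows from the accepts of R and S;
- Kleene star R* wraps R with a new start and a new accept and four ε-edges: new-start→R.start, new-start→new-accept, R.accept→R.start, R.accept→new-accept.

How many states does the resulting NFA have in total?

14

By structural recursion:
Each of the 5 symbol leaves contributes a 2-state fragment.
  0|1 → 6 states
  (0|1)* → 8 states
  (0|1)*011 → 14 states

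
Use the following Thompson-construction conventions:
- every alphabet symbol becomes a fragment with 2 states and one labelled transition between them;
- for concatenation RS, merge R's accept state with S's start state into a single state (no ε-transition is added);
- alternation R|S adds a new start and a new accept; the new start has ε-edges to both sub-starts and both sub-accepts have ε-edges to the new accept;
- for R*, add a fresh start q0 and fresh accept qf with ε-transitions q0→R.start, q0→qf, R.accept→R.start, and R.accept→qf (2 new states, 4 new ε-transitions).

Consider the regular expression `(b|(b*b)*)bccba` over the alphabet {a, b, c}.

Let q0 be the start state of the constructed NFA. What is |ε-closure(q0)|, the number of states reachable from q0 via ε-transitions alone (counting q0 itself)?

8

Work bottom-up. For each fragment F, track |ε-closure(F.start)| and whether F's accept lies in that closure (i.e. whether F accepts ε). A single-symbol fragment has closure size 1 and does not accept ε.
  b* : |ε-closure| = 1 (new start) + 1 (body) + 1 (new accept) = 3
  b*b : the left operand accepts ε, so the closure extends into the next operand (the shared merged state is already counted); |ε-closure| = 3 + (1−1) = 3
  (b*b)* : |ε-closure| = 1 (new start) + 3 (body) + 1 (new accept) = 5
  b|(b*b)* : new start ε-reaches every alternative's start; at least one alternative accepts ε, so the union's new accept is reached too: |ε-closure| = 1 + 1 + 5 + 1 = 8
  (b|(b*b)*)bccba : the left operand accepts ε, so the closure extends into the next operand (the shared merged state is already counted); |ε-closure| = 8 + (1−1) = 8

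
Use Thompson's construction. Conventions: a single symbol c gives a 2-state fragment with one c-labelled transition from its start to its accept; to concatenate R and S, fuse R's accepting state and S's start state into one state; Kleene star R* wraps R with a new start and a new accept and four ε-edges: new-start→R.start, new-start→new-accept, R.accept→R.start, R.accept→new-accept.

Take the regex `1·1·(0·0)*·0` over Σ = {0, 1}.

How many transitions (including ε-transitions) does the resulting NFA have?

9

By structural recursion:
Each of the 5 symbol leaves contributes 1 transition (1 symbol, 0 ε).
  0·0 = 2 transitions (2 symbol, 0 ε)
  (0·0)* = 6 transitions (2 symbol, 4 ε)
  1·1·(0·0)*·0 = 9 transitions (5 symbol, 4 ε)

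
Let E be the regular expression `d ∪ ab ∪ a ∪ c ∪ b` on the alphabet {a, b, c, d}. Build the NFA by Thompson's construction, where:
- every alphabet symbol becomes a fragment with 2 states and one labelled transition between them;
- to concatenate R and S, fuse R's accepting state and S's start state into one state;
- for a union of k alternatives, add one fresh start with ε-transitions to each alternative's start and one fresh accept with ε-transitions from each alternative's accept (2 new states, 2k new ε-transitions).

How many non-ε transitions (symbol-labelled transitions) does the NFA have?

By structural recursion:
Each of the 6 symbol leaves contributes exactly 1 symbol transition.
  ab → 2 symbol transitions
  d ∪ ab ∪ a ∪ c ∪ b → 6 symbol transitions

6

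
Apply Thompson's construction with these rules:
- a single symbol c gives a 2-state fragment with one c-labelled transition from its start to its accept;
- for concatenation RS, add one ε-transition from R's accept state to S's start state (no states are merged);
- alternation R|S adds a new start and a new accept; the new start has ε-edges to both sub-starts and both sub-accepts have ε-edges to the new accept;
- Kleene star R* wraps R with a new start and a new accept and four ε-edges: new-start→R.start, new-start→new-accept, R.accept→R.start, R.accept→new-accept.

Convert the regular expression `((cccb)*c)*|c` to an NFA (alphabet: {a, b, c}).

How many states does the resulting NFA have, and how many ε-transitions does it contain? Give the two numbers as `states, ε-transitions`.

18, 16

By structural recursion:
Each of the 6 symbol leaves contributes 2 states and 0 ε-transitions.
  cccb — 8 states, 3 ε-transitions
  (cccb)* — 10 states, 7 ε-transitions
  (cccb)*c — 12 states, 8 ε-transitions
  ((cccb)*c)* — 14 states, 12 ε-transitions
  ((cccb)*c)*|c — 18 states, 16 ε-transitions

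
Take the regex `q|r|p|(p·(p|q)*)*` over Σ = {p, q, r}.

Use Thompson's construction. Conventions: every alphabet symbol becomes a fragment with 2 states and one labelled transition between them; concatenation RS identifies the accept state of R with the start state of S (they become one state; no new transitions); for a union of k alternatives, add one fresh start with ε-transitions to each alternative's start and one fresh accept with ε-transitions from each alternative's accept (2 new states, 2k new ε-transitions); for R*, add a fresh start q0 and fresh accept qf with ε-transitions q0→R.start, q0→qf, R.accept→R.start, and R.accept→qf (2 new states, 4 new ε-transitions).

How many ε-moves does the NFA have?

By structural recursion:
Each of the 6 symbol leaves contributes 0 ε-transitions.
  p|q = 4 ε-transitions
  (p|q)* = 8 ε-transitions
  p·(p|q)* = 8 ε-transitions
  (p·(p|q)*)* = 12 ε-transitions
  q|r|p|(p·(p|q)*)* = 20 ε-transitions

20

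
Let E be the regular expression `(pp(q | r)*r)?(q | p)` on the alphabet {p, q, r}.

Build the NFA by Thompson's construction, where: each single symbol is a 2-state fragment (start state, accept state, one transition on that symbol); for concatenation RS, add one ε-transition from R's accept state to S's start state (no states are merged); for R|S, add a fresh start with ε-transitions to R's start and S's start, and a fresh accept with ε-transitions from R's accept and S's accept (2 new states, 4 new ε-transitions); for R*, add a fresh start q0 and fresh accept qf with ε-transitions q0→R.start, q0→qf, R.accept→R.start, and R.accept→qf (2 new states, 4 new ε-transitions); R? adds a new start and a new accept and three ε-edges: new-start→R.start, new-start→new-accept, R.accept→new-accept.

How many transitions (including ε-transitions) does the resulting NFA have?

26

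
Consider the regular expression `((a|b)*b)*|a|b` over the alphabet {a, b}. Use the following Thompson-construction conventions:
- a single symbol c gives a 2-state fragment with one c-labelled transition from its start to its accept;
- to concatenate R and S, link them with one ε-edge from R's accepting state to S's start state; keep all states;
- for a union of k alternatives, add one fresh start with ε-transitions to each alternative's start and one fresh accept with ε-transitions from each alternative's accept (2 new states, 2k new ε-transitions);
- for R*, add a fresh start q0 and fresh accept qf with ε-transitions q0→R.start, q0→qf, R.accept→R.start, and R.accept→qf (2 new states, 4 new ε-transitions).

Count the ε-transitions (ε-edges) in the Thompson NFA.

Per subexpression:
Each of the 5 symbol leaves contributes 0 ε-transitions.
  a|b → 4 ε-transitions
  (a|b)* → 8 ε-transitions
  (a|b)*b → 9 ε-transitions
  ((a|b)*b)* → 13 ε-transitions
  ((a|b)*b)*|a|b → 19 ε-transitions

19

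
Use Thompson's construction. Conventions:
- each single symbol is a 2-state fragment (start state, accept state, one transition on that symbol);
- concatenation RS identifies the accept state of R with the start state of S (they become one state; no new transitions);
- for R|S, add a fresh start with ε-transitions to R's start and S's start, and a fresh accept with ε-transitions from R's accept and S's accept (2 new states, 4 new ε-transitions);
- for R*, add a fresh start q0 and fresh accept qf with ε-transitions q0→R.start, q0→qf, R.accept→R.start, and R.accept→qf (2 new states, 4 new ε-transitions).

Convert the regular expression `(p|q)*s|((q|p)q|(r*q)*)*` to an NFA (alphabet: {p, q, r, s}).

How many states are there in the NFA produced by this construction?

29

Per subexpression:
Each of the 8 symbol leaves contributes a 2-state fragment.
  p|q → 6 states
  (p|q)* → 8 states
  (p|q)*s → 9 states
  q|p → 6 states
  (q|p)q → 7 states
  r* → 4 states
  r*q → 5 states
  (r*q)* → 7 states
  (q|p)q|(r*q)* → 16 states
  ((q|p)q|(r*q)*)* → 18 states
  (p|q)*s|((q|p)q|(r*q)*)* → 29 states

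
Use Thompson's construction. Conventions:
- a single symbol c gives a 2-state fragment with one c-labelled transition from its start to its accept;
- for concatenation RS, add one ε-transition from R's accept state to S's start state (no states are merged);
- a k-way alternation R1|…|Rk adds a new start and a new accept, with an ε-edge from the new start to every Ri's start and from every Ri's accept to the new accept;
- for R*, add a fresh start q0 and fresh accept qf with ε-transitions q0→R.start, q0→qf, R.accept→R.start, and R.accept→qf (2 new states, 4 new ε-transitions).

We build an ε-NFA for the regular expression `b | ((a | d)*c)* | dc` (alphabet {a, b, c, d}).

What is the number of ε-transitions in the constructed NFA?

Building bottom-up:
Each of the 6 symbol leaves contributes 0 ε-transitions.
  a | d : 4 ε-transitions
  (a | d)* : 8 ε-transitions
  (a | d)*c : 9 ε-transitions
  ((a | d)*c)* : 13 ε-transitions
  dc : 1 ε-transition
  b | ((a | d)*c)* | dc : 20 ε-transitions

20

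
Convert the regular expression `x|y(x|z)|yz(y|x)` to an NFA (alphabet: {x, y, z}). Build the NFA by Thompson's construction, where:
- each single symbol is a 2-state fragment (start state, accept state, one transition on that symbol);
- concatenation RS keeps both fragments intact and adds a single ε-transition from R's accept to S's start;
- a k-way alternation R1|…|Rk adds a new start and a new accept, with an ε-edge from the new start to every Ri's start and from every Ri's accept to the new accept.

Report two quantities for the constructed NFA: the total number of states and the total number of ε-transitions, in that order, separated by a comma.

Building bottom-up:
Each of the 8 symbol leaves contributes 2 states and 0 ε-transitions.
  x|z : 6 states, 4 ε-transitions
  y(x|z) : 8 states, 5 ε-transitions
  y|x : 6 states, 4 ε-transitions
  yz(y|x) : 10 states, 6 ε-transitions
  x|y(x|z)|yz(y|x) : 22 states, 17 ε-transitions

22, 17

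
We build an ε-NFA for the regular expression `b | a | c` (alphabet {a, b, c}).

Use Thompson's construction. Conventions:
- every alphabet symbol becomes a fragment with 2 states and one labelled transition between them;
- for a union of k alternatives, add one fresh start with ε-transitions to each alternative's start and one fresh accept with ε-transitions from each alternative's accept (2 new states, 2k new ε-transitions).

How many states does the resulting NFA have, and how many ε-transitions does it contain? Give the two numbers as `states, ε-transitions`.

8, 6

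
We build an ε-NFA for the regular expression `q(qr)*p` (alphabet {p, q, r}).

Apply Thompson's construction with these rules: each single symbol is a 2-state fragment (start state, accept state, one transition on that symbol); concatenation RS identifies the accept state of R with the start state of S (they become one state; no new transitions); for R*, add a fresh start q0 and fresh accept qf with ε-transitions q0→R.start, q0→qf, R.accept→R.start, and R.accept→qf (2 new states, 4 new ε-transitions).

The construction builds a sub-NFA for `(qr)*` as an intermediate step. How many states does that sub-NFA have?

5

Fragment for `(qr)*`:
Each of the 2 symbol leaves contributes a 2-state fragment.
  qr — 3 states
  (qr)* — 5 states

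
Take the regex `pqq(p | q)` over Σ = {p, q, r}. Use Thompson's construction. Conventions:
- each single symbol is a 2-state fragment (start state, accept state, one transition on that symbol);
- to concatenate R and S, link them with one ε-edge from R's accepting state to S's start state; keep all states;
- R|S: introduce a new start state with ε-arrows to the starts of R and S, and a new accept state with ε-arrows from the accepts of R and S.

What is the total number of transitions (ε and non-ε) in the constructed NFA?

Per subexpression:
Each of the 5 symbol leaves contributes 1 transition (1 symbol, 0 ε).
  p | q : 6 transitions (2 symbol, 4 ε)
  pqq(p | q) : 12 transitions (5 symbol, 7 ε)

12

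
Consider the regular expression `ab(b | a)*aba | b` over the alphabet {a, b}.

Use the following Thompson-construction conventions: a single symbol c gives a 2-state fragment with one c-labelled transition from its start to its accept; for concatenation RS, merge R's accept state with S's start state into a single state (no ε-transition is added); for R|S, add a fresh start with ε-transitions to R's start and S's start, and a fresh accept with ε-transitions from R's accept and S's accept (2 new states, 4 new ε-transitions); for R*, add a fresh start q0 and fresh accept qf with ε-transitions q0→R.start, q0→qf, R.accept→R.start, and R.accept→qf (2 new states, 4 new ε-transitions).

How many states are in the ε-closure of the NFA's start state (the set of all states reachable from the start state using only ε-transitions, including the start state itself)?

Compute the ε-closure size of each fragment's start state recursively; a symbol fragment's start has no outgoing ε-edge, so its closure is just itself (size 1).
  b | a → new start ε-reaches every alternative's start; none of them accept ε, so the new accept is not reached: |ε-closure| = 1 + 1 + 1 = 3
  (b | a)* → the star's fresh start ε-reaches both the body's start and the fresh accept: |ε-closure| = 2 + 3 = 5
  ab(b | a)*aba → |ε-closure| equals the left operand's closure size = 1 (its accept is not ε-reachable, so the closure stops there)
  ab(b | a)*aba | b → new start ε-reaches every alternative's start; none of them accept ε, so the new accept is not reached: |ε-closure| = 1 + 1 + 1 = 3

3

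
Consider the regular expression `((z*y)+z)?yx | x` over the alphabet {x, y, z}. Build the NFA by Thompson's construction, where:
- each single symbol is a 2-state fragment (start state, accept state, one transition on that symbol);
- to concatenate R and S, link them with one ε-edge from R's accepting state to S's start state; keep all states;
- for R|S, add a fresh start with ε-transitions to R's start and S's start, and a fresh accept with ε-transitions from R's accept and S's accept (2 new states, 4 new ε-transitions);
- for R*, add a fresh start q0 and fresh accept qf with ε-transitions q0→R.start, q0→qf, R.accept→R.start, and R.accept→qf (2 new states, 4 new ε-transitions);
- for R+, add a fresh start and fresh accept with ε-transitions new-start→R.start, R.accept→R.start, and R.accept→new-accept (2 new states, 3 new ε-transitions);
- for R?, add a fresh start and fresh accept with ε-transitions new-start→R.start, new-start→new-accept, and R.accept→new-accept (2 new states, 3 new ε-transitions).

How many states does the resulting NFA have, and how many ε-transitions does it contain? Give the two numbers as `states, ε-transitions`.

20, 18

Recursing over subexpressions:
Each of the 6 symbol leaves contributes 2 states and 0 ε-transitions.
  z* → 4 states, 4 ε-transitions
  z*y → 6 states, 5 ε-transitions
  (z*y)+ → 8 states, 8 ε-transitions
  (z*y)+z → 10 states, 9 ε-transitions
  ((z*y)+z)? → 12 states, 12 ε-transitions
  ((z*y)+z)?yx → 16 states, 14 ε-transitions
  ((z*y)+z)?yx | x → 20 states, 18 ε-transitions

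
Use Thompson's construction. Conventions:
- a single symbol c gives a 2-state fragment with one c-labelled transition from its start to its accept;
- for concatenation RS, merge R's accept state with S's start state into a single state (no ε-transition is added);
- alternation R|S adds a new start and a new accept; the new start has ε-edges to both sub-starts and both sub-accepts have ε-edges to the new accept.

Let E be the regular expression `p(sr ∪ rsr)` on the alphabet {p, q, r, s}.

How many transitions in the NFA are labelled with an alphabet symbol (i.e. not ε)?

6

Per subexpression:
Each of the 6 symbol leaves contributes exactly 1 symbol transition.
  sr = 2 symbol transitions
  rsr = 3 symbol transitions
  sr ∪ rsr = 5 symbol transitions
  p(sr ∪ rsr) = 6 symbol transitions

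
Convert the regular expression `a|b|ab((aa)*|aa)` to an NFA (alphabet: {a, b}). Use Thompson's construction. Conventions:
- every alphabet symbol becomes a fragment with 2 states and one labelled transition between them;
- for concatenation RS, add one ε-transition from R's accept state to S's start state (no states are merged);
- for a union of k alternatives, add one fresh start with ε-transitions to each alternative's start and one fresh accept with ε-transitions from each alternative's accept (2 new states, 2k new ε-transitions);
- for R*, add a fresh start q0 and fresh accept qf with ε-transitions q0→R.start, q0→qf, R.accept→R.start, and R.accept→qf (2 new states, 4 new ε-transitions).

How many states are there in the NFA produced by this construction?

22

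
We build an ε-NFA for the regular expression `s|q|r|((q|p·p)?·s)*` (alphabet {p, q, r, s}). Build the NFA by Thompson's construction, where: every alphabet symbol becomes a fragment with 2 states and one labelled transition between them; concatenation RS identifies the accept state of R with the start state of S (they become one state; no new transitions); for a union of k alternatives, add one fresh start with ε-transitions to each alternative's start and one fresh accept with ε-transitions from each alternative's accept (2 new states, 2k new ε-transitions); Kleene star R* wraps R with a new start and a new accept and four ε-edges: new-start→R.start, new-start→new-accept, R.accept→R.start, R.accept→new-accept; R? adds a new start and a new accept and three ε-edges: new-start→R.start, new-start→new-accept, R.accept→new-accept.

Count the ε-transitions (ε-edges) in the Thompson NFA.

Recursing over subexpressions:
Each of the 7 symbol leaves contributes 0 ε-transitions.
  p·p : 0 ε-transitions
  q|p·p : 4 ε-transitions
  (q|p·p)? : 7 ε-transitions
  (q|p·p)?·s : 7 ε-transitions
  ((q|p·p)?·s)* : 11 ε-transitions
  s|q|r|((q|p·p)?·s)* : 19 ε-transitions

19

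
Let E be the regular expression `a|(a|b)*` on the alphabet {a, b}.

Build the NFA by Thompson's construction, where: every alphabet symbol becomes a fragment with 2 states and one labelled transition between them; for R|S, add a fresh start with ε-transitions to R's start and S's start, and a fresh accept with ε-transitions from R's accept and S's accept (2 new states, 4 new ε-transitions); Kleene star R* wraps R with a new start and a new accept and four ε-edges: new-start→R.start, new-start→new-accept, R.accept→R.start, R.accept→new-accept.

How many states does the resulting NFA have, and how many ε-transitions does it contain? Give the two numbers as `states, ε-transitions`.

Recursing over subexpressions:
Each of the 3 symbol leaves contributes 2 states and 0 ε-transitions.
  a|b — 6 states, 4 ε-transitions
  (a|b)* — 8 states, 8 ε-transitions
  a|(a|b)* — 12 states, 12 ε-transitions

12, 12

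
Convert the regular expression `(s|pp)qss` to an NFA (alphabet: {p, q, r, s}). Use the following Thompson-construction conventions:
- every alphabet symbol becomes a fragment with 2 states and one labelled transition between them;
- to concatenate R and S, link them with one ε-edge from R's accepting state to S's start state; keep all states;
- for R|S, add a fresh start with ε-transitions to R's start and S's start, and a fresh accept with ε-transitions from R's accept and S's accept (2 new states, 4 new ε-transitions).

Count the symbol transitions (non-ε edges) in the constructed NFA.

6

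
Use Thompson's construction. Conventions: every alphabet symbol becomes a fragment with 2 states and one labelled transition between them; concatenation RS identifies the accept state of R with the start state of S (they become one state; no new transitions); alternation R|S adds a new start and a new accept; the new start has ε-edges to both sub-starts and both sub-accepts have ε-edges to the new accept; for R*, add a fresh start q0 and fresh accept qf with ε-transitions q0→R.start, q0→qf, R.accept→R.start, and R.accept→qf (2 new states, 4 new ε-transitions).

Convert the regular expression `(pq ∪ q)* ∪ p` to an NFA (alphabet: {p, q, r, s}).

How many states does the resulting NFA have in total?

Per subexpression:
Each of the 4 symbol leaves contributes a 2-state fragment.
  pq = 3 states
  pq ∪ q = 7 states
  (pq ∪ q)* = 9 states
  (pq ∪ q)* ∪ p = 13 states

13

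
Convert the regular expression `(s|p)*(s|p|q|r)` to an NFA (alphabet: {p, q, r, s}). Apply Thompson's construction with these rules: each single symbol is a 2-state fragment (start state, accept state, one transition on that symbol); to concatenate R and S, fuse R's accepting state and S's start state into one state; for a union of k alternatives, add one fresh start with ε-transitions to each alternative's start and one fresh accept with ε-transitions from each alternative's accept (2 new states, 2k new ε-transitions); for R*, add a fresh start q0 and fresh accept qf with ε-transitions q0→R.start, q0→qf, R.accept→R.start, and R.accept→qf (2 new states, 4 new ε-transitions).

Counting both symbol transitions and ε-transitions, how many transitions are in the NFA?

By structural recursion:
Each of the 6 symbol leaves contributes 1 transition (1 symbol, 0 ε).
  s|p → 6 transitions (2 symbol, 4 ε)
  (s|p)* → 10 transitions (2 symbol, 8 ε)
  s|p|q|r → 12 transitions (4 symbol, 8 ε)
  (s|p)*(s|p|q|r) → 22 transitions (6 symbol, 16 ε)

22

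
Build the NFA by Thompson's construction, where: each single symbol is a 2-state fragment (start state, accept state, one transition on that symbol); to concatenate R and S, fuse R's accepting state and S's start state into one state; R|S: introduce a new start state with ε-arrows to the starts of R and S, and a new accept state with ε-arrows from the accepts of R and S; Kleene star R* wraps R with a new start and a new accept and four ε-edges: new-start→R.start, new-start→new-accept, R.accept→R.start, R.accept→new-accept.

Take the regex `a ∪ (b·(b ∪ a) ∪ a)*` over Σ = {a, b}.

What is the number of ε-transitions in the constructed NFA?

16

Recursing over subexpressions:
Each of the 5 symbol leaves contributes 0 ε-transitions.
  b ∪ a — 4 ε-transitions
  b·(b ∪ a) — 4 ε-transitions
  b·(b ∪ a) ∪ a — 8 ε-transitions
  (b·(b ∪ a) ∪ a)* — 12 ε-transitions
  a ∪ (b·(b ∪ a) ∪ a)* — 16 ε-transitions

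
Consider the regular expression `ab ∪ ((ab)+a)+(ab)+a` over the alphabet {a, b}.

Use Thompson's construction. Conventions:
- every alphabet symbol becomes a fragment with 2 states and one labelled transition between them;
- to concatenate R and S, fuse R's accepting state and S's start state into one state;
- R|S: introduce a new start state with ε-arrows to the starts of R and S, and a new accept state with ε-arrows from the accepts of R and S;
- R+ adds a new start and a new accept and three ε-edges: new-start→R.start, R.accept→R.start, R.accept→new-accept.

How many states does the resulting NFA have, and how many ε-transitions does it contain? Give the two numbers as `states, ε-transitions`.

Building bottom-up:
Each of the 8 symbol leaves contributes 2 states and 0 ε-transitions.
  ab → 3 states, 0 ε-transitions
  ab → 3 states, 0 ε-transitions
  (ab)+ → 5 states, 3 ε-transitions
  (ab)+a → 6 states, 3 ε-transitions
  ((ab)+a)+ → 8 states, 6 ε-transitions
  ab → 3 states, 0 ε-transitions
  (ab)+ → 5 states, 3 ε-transitions
  ((ab)+a)+(ab)+a → 13 states, 9 ε-transitions
  ab ∪ ((ab)+a)+(ab)+a → 18 states, 13 ε-transitions

18, 13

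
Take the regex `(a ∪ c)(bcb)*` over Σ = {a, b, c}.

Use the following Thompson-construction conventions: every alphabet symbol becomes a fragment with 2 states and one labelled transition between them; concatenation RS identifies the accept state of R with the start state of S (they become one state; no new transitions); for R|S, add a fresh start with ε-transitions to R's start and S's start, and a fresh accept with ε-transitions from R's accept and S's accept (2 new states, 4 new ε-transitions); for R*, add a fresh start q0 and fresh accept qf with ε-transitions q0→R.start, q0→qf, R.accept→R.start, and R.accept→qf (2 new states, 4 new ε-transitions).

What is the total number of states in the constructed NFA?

11

Recursing over subexpressions:
Each of the 5 symbol leaves contributes a 2-state fragment.
  a ∪ c : 6 states
  bcb : 4 states
  (bcb)* : 6 states
  (a ∪ c)(bcb)* : 11 states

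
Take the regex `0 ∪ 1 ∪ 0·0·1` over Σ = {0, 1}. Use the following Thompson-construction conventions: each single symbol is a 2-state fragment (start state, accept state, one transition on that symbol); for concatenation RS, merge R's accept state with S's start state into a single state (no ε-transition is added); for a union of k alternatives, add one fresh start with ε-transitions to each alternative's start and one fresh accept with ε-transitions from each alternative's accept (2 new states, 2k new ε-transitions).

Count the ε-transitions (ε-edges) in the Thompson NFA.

6

Bottom-up over the parse tree:
Each of the 5 symbol leaves contributes 0 ε-transitions.
  0·0·1 : 0 ε-transitions
  0 ∪ 1 ∪ 0·0·1 : 6 ε-transitions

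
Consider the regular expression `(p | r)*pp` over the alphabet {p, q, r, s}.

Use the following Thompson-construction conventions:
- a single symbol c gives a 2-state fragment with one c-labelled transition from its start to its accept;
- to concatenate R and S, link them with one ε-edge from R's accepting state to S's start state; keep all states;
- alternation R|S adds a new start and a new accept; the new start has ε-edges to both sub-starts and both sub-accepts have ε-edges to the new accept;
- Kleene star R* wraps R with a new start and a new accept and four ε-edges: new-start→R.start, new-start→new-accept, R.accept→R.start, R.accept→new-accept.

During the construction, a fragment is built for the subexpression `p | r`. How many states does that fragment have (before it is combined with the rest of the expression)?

Fragment for `p | r`:
Each of the 2 symbol leaves contributes a 2-state fragment.
  p | r → 6 states

6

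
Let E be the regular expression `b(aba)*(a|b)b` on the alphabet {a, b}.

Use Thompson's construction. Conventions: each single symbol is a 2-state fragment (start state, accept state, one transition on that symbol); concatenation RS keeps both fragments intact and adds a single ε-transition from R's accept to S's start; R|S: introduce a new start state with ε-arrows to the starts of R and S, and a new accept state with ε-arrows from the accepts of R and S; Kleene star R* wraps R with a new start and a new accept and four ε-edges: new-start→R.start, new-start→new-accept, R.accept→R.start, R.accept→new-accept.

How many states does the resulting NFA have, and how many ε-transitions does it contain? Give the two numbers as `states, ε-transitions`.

By structural recursion:
Each of the 7 symbol leaves contributes 2 states and 0 ε-transitions.
  aba = 6 states, 2 ε-transitions
  (aba)* = 8 states, 6 ε-transitions
  a|b = 6 states, 4 ε-transitions
  b(aba)*(a|b)b = 18 states, 13 ε-transitions

18, 13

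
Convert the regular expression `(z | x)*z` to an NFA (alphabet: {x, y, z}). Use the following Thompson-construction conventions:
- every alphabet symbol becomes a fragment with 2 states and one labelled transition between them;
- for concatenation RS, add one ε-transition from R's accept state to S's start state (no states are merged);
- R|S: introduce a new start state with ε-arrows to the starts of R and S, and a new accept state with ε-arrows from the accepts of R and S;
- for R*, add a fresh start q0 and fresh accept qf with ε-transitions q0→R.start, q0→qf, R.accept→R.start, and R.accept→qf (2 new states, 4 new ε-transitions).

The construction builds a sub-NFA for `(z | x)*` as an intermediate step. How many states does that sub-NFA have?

Fragment for `(z | x)*`:
Each of the 2 symbol leaves contributes a 2-state fragment.
  z | x — 6 states
  (z | x)* — 8 states

8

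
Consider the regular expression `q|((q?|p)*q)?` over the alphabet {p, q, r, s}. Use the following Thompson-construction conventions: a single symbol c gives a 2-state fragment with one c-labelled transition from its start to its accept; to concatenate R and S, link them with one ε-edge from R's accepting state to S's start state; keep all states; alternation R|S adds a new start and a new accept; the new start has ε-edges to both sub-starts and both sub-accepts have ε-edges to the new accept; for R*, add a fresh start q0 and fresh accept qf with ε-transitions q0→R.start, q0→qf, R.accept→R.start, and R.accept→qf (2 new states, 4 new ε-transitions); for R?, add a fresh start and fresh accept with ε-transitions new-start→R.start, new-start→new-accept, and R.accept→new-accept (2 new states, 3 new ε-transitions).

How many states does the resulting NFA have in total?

18

Per subexpression:
Each of the 4 symbol leaves contributes a 2-state fragment.
  q? : 4 states
  q?|p : 8 states
  (q?|p)* : 10 states
  (q?|p)*q : 12 states
  ((q?|p)*q)? : 14 states
  q|((q?|p)*q)? : 18 states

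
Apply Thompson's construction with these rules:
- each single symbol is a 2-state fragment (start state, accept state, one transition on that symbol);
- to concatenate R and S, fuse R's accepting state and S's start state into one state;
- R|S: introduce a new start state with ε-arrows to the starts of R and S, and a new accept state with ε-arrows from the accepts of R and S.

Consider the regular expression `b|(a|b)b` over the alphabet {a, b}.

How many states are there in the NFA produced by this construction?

11

Per subexpression:
Each of the 4 symbol leaves contributes a 2-state fragment.
  a|b — 6 states
  (a|b)b — 7 states
  b|(a|b)b — 11 states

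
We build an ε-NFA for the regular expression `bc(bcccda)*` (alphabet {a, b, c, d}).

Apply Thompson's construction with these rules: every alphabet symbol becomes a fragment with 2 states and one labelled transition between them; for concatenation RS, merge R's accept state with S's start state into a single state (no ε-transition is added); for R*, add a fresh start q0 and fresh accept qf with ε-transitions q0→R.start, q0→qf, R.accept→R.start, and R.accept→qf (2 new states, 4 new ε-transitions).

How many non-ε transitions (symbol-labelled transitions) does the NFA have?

Recursing over subexpressions:
Each of the 8 symbol leaves contributes exactly 1 symbol transition.
  bcccda — 6 symbol transitions
  (bcccda)* — 6 symbol transitions
  bc(bcccda)* — 8 symbol transitions

8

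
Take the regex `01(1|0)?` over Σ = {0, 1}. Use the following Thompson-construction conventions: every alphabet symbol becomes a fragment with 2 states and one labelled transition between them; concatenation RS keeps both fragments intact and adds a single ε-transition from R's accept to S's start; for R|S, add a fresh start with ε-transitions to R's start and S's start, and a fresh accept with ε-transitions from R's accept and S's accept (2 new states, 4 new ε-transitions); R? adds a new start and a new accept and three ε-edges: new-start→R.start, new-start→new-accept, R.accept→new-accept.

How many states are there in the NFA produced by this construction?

12

Per subexpression:
Each of the 4 symbol leaves contributes a 2-state fragment.
  1|0 — 6 states
  (1|0)? — 8 states
  01(1|0)? — 12 states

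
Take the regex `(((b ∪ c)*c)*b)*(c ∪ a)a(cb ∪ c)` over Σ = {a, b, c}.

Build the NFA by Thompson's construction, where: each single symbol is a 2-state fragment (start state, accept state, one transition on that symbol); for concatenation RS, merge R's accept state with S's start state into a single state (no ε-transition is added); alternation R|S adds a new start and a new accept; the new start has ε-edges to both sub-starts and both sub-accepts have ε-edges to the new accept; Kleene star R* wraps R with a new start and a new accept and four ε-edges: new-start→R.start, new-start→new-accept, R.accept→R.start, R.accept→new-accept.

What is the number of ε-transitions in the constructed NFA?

24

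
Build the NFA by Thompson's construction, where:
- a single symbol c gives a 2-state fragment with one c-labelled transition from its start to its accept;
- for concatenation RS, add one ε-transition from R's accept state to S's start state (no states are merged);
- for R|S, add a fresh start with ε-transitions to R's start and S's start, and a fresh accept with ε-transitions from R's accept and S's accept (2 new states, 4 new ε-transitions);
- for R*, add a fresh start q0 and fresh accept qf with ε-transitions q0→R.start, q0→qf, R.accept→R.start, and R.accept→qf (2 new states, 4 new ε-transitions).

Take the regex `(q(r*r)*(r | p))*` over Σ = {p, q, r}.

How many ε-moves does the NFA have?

19

By structural recursion:
Each of the 5 symbol leaves contributes 0 ε-transitions.
  r* : 4 ε-transitions
  r*r : 5 ε-transitions
  (r*r)* : 9 ε-transitions
  r | p : 4 ε-transitions
  q(r*r)*(r | p) : 15 ε-transitions
  (q(r*r)*(r | p))* : 19 ε-transitions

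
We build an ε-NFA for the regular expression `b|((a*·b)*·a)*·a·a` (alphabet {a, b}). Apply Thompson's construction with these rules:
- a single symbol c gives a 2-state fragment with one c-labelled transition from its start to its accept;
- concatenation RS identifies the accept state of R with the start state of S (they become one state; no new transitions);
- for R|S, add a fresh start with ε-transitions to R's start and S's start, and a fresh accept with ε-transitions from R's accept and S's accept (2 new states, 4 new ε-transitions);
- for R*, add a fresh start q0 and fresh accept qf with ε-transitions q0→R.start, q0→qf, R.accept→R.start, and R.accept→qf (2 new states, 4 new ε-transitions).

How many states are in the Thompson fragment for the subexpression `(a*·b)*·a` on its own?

Fragment for `(a*·b)*·a`:
Each of the 3 symbol leaves contributes a 2-state fragment.
  a* = 4 states
  a*·b = 5 states
  (a*·b)* = 7 states
  (a*·b)*·a = 8 states

8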